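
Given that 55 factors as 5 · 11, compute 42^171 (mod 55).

Mod 5: 42 ≡ 2; by Fermat, exponent reduces to 171 mod 4 = 3; 2^3 ≡ 3 (mod 5).
Mod 11: 42 ≡ 9; by Fermat, exponent reduces to 171 mod 10 = 1; 9^1 ≡ 9 (mod 11).
Combine by CRT: x ≡ 3 (mod 5), x ≡ 9 (mod 11) ⇒ x ≡ 53 (mod 55).

53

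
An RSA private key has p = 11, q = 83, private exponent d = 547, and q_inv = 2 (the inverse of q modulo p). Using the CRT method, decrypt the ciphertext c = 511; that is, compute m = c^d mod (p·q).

d_p = d mod (p−1) = 547 mod 10 = 7; d_q = d mod (q−1) = 55.
m₁ = c^(d_p) mod p: c ≡ 5 (mod 11), and 5^7 mod 11 = 3.
m₂ = c^(d_q) mod q: c ≡ 13 (mod 83), and 13^55 mod 83 = 54.
h = q_inv·(m₁ − m₂) mod p = 2·(3 − 54) mod 11 = 8.
m = m₂ + h·q = 54 + 8·83 = 718.

718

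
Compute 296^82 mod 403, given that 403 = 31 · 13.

81

Mod 31: 296 ≡ 17; by Fermat, exponent reduces to 82 mod 30 = 22; 17^22 ≡ 19 (mod 31).
Mod 13: 296 ≡ 10; by Fermat, exponent reduces to 82 mod 12 = 10; 10^10 ≡ 3 (mod 13).
Combine by CRT: x ≡ 19 (mod 31), x ≡ 3 (mod 13) ⇒ x ≡ 81 (mod 403).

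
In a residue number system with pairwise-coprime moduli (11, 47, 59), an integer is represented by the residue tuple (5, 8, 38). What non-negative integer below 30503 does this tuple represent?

The moduli are pairwise coprime; N = 11·47·59 = 30503.
N/11 = 2773; 2773 ≡ 1 (mod 11), inverse 1.
N/47 = 649; 649 ≡ 38 (mod 47); 38·26 ≡ 1, so inverse 26.
N/59 = 517; 517 ≡ 45 (mod 59); 45·21 ≡ 1, so inverse 21.
x ≡ 5·2773·1 + 8·649·26 + 38·517·21 = 561423.
561423 mod 30503 = 12369.

12369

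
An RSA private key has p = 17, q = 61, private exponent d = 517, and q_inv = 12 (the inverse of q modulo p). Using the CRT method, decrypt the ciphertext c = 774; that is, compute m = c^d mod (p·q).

484

d_p = d mod (p−1) = 517 mod 16 = 5; d_q = d mod (q−1) = 37.
m₁ = c^(d_p) mod p: c ≡ 9 (mod 17), and 9^5 mod 17 = 8.
m₂ = c^(d_q) mod q: c ≡ 42 (mod 61), and 42^37 mod 61 = 57.
h = q_inv·(m₁ − m₂) mod p = 12·(8 − 57) mod 17 = 7.
m = m₂ + h·q = 57 + 7·61 = 484.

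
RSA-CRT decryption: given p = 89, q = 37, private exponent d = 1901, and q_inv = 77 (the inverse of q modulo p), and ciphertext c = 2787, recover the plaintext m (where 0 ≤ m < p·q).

2290

d_p = d mod (p−1) = 1901 mod 88 = 53; d_q = d mod (q−1) = 29.
m₁ = c^(d_p) mod p: c ≡ 28 (mod 89), and 28^53 mod 89 = 65.
m₂ = c^(d_q) mod q: c ≡ 12 (mod 37), and 12^29 mod 37 = 33.
h = q_inv·(m₁ − m₂) mod p = 77·(65 − 33) mod 89 = 61.
m = m₂ + h·q = 33 + 61·37 = 2290.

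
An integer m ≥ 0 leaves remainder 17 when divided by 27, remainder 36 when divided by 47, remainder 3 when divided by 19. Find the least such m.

The moduli are pairwise coprime; N = 27·47·19 = 24111.
N/27 = 893; 893 ≡ 2 (mod 27); 2·14 ≡ 1, so inverse 14.
N/47 = 513; 513 ≡ 43 (mod 47); 43·35 ≡ 1, so inverse 35.
N/19 = 1269; 1269 ≡ 15 (mod 19); 15·14 ≡ 1, so inverse 14.
m ≡ 17·893·14 + 36·513·35 + 3·1269·14 = 912212.
912212 mod 24111 = 20105.

20105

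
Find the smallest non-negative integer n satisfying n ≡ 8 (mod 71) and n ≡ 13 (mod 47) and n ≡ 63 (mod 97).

77469

The moduli are pairwise coprime; M = 71·47·97 = 323689.
M/71 = 4559; 4559 ≡ 15 (mod 71); 15·19 ≡ 1, so inverse 19.
M/47 = 6887; 6887 ≡ 25 (mod 47); 25·32 ≡ 1, so inverse 32.
M/97 = 3337; 3337 ≡ 39 (mod 97); 39·5 ≡ 1, so inverse 5.
n ≡ 8·4559·19 + 13·6887·32 + 63·3337·5 = 4609115.
4609115 mod 323689 = 77469.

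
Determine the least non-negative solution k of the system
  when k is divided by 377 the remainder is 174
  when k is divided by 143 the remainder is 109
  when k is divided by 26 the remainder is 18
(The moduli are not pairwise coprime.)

1682

Combine the congruences pairwise.
gcd(377, 143) = 13 and 13 | (109 − 174), so the pair is consistent; merging gives k ≡ 1682 (mod 4147), where 4147 = lcm(377, 143).
gcd(4147, 26) = 13 and 13 | (18 − 1682), so the pair is consistent; merging gives k ≡ 1682 (mod 8294), where 8294 = lcm(4147, 26).
The solution is unique modulo lcm(377, 143, 26) = 8294.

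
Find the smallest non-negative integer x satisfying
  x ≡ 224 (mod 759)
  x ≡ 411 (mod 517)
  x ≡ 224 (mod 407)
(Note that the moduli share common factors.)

1263959

Combine the congruences pairwise.
gcd(759, 517) = 11 and 11 | (411 − 224), so the pair is consistent; merging gives x ≡ 15404 (mod 35673), where 35673 = lcm(759, 517).
gcd(35673, 407) = 11 and 11 | (224 − 15404), so the pair is consistent; merging gives x ≡ 1263959 (mod 1319901), where 1319901 = lcm(35673, 407).
The solution is unique modulo lcm(759, 517, 407) = 1319901.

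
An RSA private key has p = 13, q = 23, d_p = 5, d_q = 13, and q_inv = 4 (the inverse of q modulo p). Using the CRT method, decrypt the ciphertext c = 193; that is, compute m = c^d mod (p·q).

m₁ = c^(d_p) mod p: c ≡ 11 (mod 13), and 11^5 mod 13 = 7.
m₂ = c^(d_q) mod q: c ≡ 9 (mod 23), and 9^13 mod 23 = 12.
h = q_inv·(m₁ − m₂) mod p = 4·(7 − 12) mod 13 = 6.
m = m₂ + h·q = 12 + 6·23 = 150.

150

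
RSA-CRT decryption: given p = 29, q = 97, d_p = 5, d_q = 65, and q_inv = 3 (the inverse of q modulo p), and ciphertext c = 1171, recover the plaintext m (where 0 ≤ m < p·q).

1203

m₁ = c^(d_p) mod p: c ≡ 11 (mod 29), and 11^5 mod 29 = 14.
m₂ = c^(d_q) mod q: c ≡ 7 (mod 97), and 7^65 mod 97 = 39.
h = q_inv·(m₁ − m₂) mod p = 3·(14 − 39) mod 29 = 12.
m = m₂ + h·q = 39 + 12·97 = 1203.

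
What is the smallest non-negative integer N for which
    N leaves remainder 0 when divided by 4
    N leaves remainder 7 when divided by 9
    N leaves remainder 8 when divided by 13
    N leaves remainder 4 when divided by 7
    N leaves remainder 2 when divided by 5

The moduli are pairwise coprime; M = 4·9·13·7·5 = 16380.
M/4 = 4095; 4095 ≡ 3 (mod 4); 3·3 ≡ 1, so inverse 3.
M/9 = 1820; 1820 ≡ 2 (mod 9); 2·5 ≡ 1, so inverse 5.
M/13 = 1260; 1260 ≡ 12 (mod 13); 12·12 ≡ 1, so inverse 12.
M/7 = 2340; 2340 ≡ 2 (mod 7); 2·4 ≡ 1, so inverse 4.
M/5 = 3276; 3276 ≡ 1 (mod 5), inverse 1.
N ≡ 0·4095·3 + 7·1820·5 + 8·1260·12 + 4·2340·4 + 2·3276·1 = 228652.
228652 mod 16380 = 15712.

15712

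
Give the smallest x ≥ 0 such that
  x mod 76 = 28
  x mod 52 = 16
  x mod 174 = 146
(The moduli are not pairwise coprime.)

gcd(76, 52) = 4 and 4 | (16 − 28), so the pair is consistent; merging gives x ≡ 484 (mod 988), where 988 = lcm(76, 52).
gcd(988, 174) = 2 and 2 | (146 − 484), so the pair is consistent; merging gives x ≡ 34076 (mod 85956), where 85956 = lcm(988, 174).
The solution is unique modulo lcm(76, 52, 174) = 85956.

34076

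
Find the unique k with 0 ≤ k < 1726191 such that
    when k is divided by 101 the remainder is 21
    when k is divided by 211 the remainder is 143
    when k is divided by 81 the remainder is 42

1185963

The moduli are pairwise coprime; N = 101·211·81 = 1726191.
N/101 = 17091; 17091 ≡ 22 (mod 101); 22·23 ≡ 1, so inverse 23.
N/211 = 8181; 8181 ≡ 163 (mod 211); 163·189 ≡ 1, so inverse 189.
N/81 = 21311; 21311 ≡ 8 (mod 81); 8·71 ≡ 1, so inverse 71.
k ≡ 21·17091·23 + 143·8181·189 + 42·21311·71 = 292912242.
292912242 mod 1726191 = 1185963.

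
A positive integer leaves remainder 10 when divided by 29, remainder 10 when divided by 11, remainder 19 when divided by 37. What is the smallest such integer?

The moduli are pairwise coprime; N = 29·11·37 = 11803.
N/29 = 407; 407 ≡ 1 (mod 29), inverse 1.
N/11 = 1073; 1073 ≡ 6 (mod 11); 6·2 ≡ 1, so inverse 2.
N/37 = 319; 319 ≡ 23 (mod 37); 23·29 ≡ 1, so inverse 29.
m ≡ 10·407·1 + 10·1073·2 + 19·319·29 = 201299.
201299 mod 11803 = 648.

648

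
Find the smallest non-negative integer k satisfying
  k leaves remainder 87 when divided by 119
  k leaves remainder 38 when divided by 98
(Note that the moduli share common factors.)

920

gcd(119, 98) = 7 and 7 | (38 − 87), so the pair is consistent; merging gives k ≡ 920 (mod 1666), where 1666 = lcm(119, 98).
The solution is unique modulo lcm(119, 98) = 1666.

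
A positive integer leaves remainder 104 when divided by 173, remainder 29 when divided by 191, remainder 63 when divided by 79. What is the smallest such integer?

The moduli are pairwise coprime; N = 173·191·79 = 2610397.
N/173 = 15089; 15089 ≡ 38 (mod 173); 38·41 ≡ 1, so inverse 41.
N/191 = 13667; 13667 ≡ 106 (mod 191); 106·182 ≡ 1, so inverse 182.
N/79 = 33043; 33043 ≡ 21 (mod 79); 21·64 ≡ 1, so inverse 64.
t ≡ 104·15089·41 + 29·13667·182 + 63·33043·64 = 269703298.
269703298 mod 2610397 = 832407.

832407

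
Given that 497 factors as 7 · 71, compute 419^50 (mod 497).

Mod 7: 419 ≡ 6; by Fermat, exponent reduces to 50 mod 6 = 2; 6^2 ≡ 1 (mod 7).
Mod 71: 419 ≡ 64; 64^50 ≡ 48 (mod 71).
Combine by CRT: x ≡ 1 (mod 7), x ≡ 48 (mod 71) ⇒ x ≡ 190 (mod 497).

190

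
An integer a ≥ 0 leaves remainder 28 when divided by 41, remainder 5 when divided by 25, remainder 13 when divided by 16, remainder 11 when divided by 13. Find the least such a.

12205

The moduli are pairwise coprime; N = 41·25·16·13 = 213200.
N/41 = 5200; 5200 ≡ 34 (mod 41); 34·35 ≡ 1, so inverse 35.
N/25 = 8528; 8528 ≡ 3 (mod 25); 3·17 ≡ 1, so inverse 17.
N/16 = 13325; 13325 ≡ 13 (mod 16); 13·5 ≡ 1, so inverse 5.
N/13 = 16400; 16400 ≡ 7 (mod 13); 7·2 ≡ 1, so inverse 2.
a ≡ 28·5200·35 + 5·8528·17 + 13·13325·5 + 11·16400·2 = 7047805.
7047805 mod 213200 = 12205.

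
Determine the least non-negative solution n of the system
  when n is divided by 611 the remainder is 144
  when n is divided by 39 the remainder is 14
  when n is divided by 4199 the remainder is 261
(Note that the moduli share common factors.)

Combine the congruences pairwise.
gcd(611, 39) = 13 and 13 | (14 − 144), so the pair is consistent; merging gives n ≡ 755 (mod 1833), where 1833 = lcm(611, 39).
gcd(1833, 4199) = 13 and 13 | (261 − 755), so the pair is consistent; merging gives n ≡ 105236 (mod 592059), where 592059 = lcm(1833, 4199).
The solution is unique modulo lcm(611, 39, 4199) = 592059.

105236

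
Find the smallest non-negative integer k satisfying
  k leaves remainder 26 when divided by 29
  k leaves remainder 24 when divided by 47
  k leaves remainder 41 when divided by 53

From k ≡ 26 (mod 29) write k = 26 + 29t. Substituting into k ≡ 24 (mod 47) gives 29t ≡ 45 (mod 47), and since 29⁻¹ ≡ 13 (mod 47), t ≡ 21. Hence k ≡ 26 + 29·21 = 635 (mod 1363).
From k ≡ 635 (mod 1363) write k = 635 + 1363t. Substituting into k ≡ 41 (mod 53) gives 1363t ≡ 42 (mod 53), and since 38⁻¹ ≡ 7 (mod 53), t ≡ 29. Hence k ≡ 635 + 1363·29 = 40162 (mod 72239).

40162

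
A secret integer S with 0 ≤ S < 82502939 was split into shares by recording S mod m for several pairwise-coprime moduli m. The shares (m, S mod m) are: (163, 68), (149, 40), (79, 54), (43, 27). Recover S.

The moduli are pairwise coprime; N = 163·149·79·43 = 82502939.
N/163 = 506153; 506153 ≡ 38 (mod 163); 38·133 ≡ 1, so inverse 133.
N/149 = 553711; 553711 ≡ 27 (mod 149); 27·138 ≡ 1, so inverse 138.
N/79 = 1044341; 1044341 ≡ 40 (mod 79); 40·2 ≡ 1, so inverse 2.
N/43 = 1918673; 1918673 ≡ 13 (mod 43); 13·10 ≡ 1, so inverse 10.
S ≡ 68·506153·133 + 40·553711·138 + 54·1044341·2 + 27·1918673·10 = 8264962990.
8264962990 mod 82502939 = 14669090.

14669090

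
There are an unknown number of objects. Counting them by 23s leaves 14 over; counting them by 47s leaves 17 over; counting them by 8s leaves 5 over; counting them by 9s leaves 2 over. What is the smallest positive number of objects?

The moduli are pairwise coprime; M = 23·47·8·9 = 77832.
M/23 = 3384; 3384 ≡ 3 (mod 23); 3·8 ≡ 1, so inverse 8.
M/47 = 1656; 1656 ≡ 11 (mod 47); 11·30 ≡ 1, so inverse 30.
M/8 = 9729; 9729 ≡ 1 (mod 8), inverse 1.
M/9 = 8648; 8648 ≡ 8 (mod 9); 8·8 ≡ 1, so inverse 8.
N ≡ 14·3384·8 + 17·1656·30 + 5·9729·1 + 2·8648·8 = 1410581.
1410581 mod 77832 = 9605.

9605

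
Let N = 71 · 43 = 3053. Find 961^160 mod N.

3019

Mod 71: 961 ≡ 38; by Fermat, exponent reduces to 160 mod 70 = 20; 38^20 ≡ 37 (mod 71).
Mod 43: 961 ≡ 15; by Fermat, exponent reduces to 160 mod 42 = 34; 15^34 ≡ 9 (mod 43).
Combine by CRT: x ≡ 37 (mod 71), x ≡ 9 (mod 43) ⇒ x ≡ 3019 (mod 3053).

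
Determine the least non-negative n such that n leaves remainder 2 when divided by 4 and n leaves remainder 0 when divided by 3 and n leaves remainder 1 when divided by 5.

6

From n ≡ 2 (mod 4) write n = 2 + 4t. Substituting into n ≡ 0 (mod 3) gives 4t ≡ 1 (mod 3), and since 1⁻¹ ≡ 1 (mod 3), t ≡ 1. Hence n ≡ 2 + 4·1 = 6 (mod 12).
From n ≡ 6 (mod 12) write n = 6 + 12t. Substituting into n ≡ 1 (mod 5) gives 12t ≡ 0 (mod 5), and since 2⁻¹ ≡ 3 (mod 5), t ≡ 0. Hence n ≡ 6 + 12·0 = 6 (mod 60).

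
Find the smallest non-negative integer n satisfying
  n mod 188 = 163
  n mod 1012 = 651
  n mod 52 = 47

464147

gcd(188, 1012) = 4 and 4 | (651 − 163), so the pair is consistent; merging gives n ≡ 36071 (mod 47564), where 47564 = lcm(188, 1012).
gcd(47564, 52) = 4 and 4 | (47 − 36071), so the pair is consistent; merging gives n ≡ 464147 (mod 618332), where 618332 = lcm(47564, 52).
The solution is unique modulo lcm(188, 1012, 52) = 618332.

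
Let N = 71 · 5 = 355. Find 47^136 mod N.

81

Mod 71: 47 ≡ 47; by Fermat, exponent reduces to 136 mod 70 = 66; 47^66 ≡ 10 (mod 71).
Mod 5: 47 ≡ 2; since 4 | 136, by Fermat 2^136 ≡ 1 (mod 5).
Combine by CRT: x ≡ 10 (mod 71), x ≡ 1 (mod 5) ⇒ x ≡ 81 (mod 355).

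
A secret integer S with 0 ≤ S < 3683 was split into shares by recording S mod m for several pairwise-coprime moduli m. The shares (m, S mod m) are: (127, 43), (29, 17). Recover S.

3091

From S ≡ 43 (mod 127) write S = 43 + 127t. Substituting into S ≡ 17 (mod 29) gives 127t ≡ 3 (mod 29), and since 11⁻¹ ≡ 8 (mod 29), t ≡ 24. Hence S ≡ 43 + 127·24 = 3091 (mod 3683).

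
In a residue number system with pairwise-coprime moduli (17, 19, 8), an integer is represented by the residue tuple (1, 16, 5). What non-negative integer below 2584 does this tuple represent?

1973

From x ≡ 1 (mod 17) write x = 1 + 17t. Substituting into x ≡ 16 (mod 19) gives 17t ≡ 15 (mod 19), and since 17⁻¹ ≡ 9 (mod 19), t ≡ 2. Hence x ≡ 1 + 17·2 = 35 (mod 323).
From x ≡ 35 (mod 323) write x = 35 + 323t. Substituting into x ≡ 5 (mod 8) gives 323t ≡ 2 (mod 8), and since 3⁻¹ ≡ 3 (mod 8), t ≡ 6. Hence x ≡ 35 + 323·6 = 1973 (mod 2584).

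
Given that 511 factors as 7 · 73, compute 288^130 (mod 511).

183

Mod 7: 288 ≡ 1; by Fermat, exponent reduces to 130 mod 6 = 4; 1^4 ≡ 1 (mod 7).
Mod 73: 288 ≡ 69; by Fermat, exponent reduces to 130 mod 72 = 58; 69^58 ≡ 37 (mod 73).
Combine by CRT: x ≡ 1 (mod 7), x ≡ 37 (mod 73) ⇒ x ≡ 183 (mod 511).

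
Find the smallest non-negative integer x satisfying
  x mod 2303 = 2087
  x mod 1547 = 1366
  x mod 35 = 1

504141

Combine the congruences pairwise.
gcd(2303, 1547) = 7 and 7 | (1366 − 2087), so the pair is consistent; merging gives x ≡ 504141 (mod 508963), where 508963 = lcm(2303, 1547).
gcd(508963, 35) = 7 and 7 | (1 − 504141), so the pair is consistent; merging gives x ≡ 504141 (mod 2544815), where 2544815 = lcm(508963, 35).
The solution is unique modulo lcm(2303, 1547, 35) = 2544815.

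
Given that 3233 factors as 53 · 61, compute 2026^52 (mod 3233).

Mod 53: 2026 ≡ 12; since 52 | 52, by Fermat 12^52 ≡ 1 (mod 53).
Mod 61: 2026 ≡ 13; 13^52 ≡ 13 (mod 61).
Combine by CRT: x ≡ 1 (mod 53), x ≡ 13 (mod 61) ⇒ x ≡ 1538 (mod 3233).

1538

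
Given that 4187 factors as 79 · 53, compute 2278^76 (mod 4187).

1379

Mod 79: 2278 ≡ 66; 66^76 ≡ 36 (mod 79).
Mod 53: 2278 ≡ 52; by Fermat, exponent reduces to 76 mod 52 = 24; 52^24 ≡ 1 (mod 53).
Combine by CRT: x ≡ 36 (mod 79), x ≡ 1 (mod 53) ⇒ x ≡ 1379 (mod 4187).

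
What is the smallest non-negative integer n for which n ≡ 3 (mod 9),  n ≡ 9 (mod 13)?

Combine the congruences pairwise.
From n ≡ 3 (mod 9) write n = 3 + 9t. Substituting into n ≡ 9 (mod 13) gives 9t ≡ 6 (mod 13), and since 9⁻¹ ≡ 3 (mod 13), t ≡ 5. Hence n ≡ 3 + 9·5 = 48 (mod 117).

48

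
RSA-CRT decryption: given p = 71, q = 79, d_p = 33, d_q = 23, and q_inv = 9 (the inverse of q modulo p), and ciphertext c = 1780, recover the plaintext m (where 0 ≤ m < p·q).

1900

m₁ = c^(d_p) mod p: c ≡ 5 (mod 71), and 5^33 mod 71 = 54.
m₂ = c^(d_q) mod q: c ≡ 42 (mod 79), and 42^23 mod 79 = 4.
h = q_inv·(m₁ − m₂) mod p = 9·(54 − 4) mod 71 = 24.
m = m₂ + h·q = 4 + 24·79 = 1900.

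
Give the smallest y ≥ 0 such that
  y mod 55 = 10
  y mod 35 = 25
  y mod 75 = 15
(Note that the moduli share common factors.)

2265

gcd(55, 35) = 5 and 5 | (25 − 10), so the pair is consistent; merging gives y ≡ 340 (mod 385), where 385 = lcm(55, 35).
gcd(385, 75) = 5 and 5 | (15 − 340), so the pair is consistent; merging gives y ≡ 2265 (mod 5775), where 5775 = lcm(385, 75).
The solution is unique modulo lcm(55, 35, 75) = 5775.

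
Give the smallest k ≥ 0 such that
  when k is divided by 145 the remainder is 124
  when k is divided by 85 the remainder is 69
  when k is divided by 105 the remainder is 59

6359

gcd(145, 85) = 5 and 5 | (69 − 124), so the pair is consistent; merging gives k ≡ 1429 (mod 2465), where 2465 = lcm(145, 85).
gcd(2465, 105) = 5 and 5 | (59 − 1429), so the pair is consistent; merging gives k ≡ 6359 (mod 51765), where 51765 = lcm(2465, 105).
The solution is unique modulo lcm(145, 85, 105) = 51765.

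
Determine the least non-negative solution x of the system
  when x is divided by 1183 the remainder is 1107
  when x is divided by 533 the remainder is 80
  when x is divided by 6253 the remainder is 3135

Combine the congruences pairwise.
gcd(1183, 533) = 13 and 13 | (80 − 1107), so the pair is consistent; merging gives x ≡ 17669 (mod 48503), where 48503 = lcm(1183, 533).
gcd(48503, 6253) = 169 and 169 | (3135 − 17669), so the pair is consistent; merging gives x ≡ 1278747 (mod 1794611), where 1794611 = lcm(48503, 6253).
The solution is unique modulo lcm(1183, 533, 6253) = 1794611.

1278747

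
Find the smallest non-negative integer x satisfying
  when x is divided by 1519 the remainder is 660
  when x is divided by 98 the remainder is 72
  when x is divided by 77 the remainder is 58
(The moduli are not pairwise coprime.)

Combine the congruences pairwise.
gcd(1519, 98) = 49 and 49 | (72 − 660), so the pair is consistent; merging gives x ≡ 660 (mod 3038), where 3038 = lcm(1519, 98).
gcd(3038, 77) = 7 and 7 | (58 − 660), so the pair is consistent; merging gives x ≡ 21926 (mod 33418), where 33418 = lcm(3038, 77).
The solution is unique modulo lcm(1519, 98, 77) = 33418.

21926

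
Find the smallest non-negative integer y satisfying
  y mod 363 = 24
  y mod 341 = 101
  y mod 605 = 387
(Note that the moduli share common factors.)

gcd(363, 341) = 11 and 11 | (101 − 24), so the pair is consistent; merging gives y ≡ 6921 (mod 11253), where 11253 = lcm(363, 341).
gcd(11253, 605) = 121 and 121 | (387 − 6921), so the pair is consistent; merging gives y ≡ 29427 (mod 56265), where 56265 = lcm(11253, 605).
The solution is unique modulo lcm(363, 341, 605) = 56265.

29427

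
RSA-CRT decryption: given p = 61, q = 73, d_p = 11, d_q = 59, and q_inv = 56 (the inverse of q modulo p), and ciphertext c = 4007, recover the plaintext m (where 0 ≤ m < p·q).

m₁ = c^(d_p) mod p: c ≡ 42 (mod 61), and 42^11 mod 61 = 22.
m₂ = c^(d_q) mod q: c ≡ 65 (mod 73), and 65^59 mod 73 = 9.
h = q_inv·(m₁ − m₂) mod p = 56·(22 − 9) mod 61 = 57.
m = m₂ + h·q = 9 + 57·73 = 4170.

4170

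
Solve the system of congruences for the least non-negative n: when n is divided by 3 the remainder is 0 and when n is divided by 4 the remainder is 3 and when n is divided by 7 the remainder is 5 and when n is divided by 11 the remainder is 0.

From n ≡ 0 (mod 3) write n = 0 + 3t. Substituting into n ≡ 3 (mod 4) gives 3t ≡ 3 (mod 4), and since 3⁻¹ ≡ 3 (mod 4), t ≡ 1. Hence n ≡ 0 + 3·1 = 3 (mod 12).
From n ≡ 3 (mod 12) write n = 3 + 12t. Substituting into n ≡ 5 (mod 7) gives 12t ≡ 2 (mod 7), and since 5⁻¹ ≡ 3 (mod 7), t ≡ 6. Hence n ≡ 3 + 12·6 = 75 (mod 84).
From n ≡ 75 (mod 84) write n = 75 + 84t. Substituting into n ≡ 0 (mod 11) gives 84t ≡ 2 (mod 11), and since 7⁻¹ ≡ 8 (mod 11), t ≡ 5. Hence n ≡ 75 + 84·5 = 495 (mod 924).

495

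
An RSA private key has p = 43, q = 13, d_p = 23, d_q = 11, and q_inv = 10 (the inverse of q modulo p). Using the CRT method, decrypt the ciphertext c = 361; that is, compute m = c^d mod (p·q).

m₁ = c^(d_p) mod p: c ≡ 17 (mod 43), and 17^23 mod 43 = 31.
m₂ = c^(d_q) mod q: c ≡ 10 (mod 13), and 10^11 mod 13 = 4.
h = q_inv·(m₁ − m₂) mod p = 10·(31 − 4) mod 43 = 12.
m = m₂ + h·q = 4 + 12·13 = 160.

160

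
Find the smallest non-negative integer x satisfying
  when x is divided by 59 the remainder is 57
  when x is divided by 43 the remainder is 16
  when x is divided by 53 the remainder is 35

Combine the congruences pairwise.
From x ≡ 57 (mod 59) write x = 57 + 59t. Substituting into x ≡ 16 (mod 43) gives 59t ≡ 2 (mod 43), and since 16⁻¹ ≡ 35 (mod 43), t ≡ 27. Hence x ≡ 57 + 59·27 = 1650 (mod 2537).
From x ≡ 1650 (mod 2537) write x = 1650 + 2537t. Substituting into x ≡ 35 (mod 53) gives 2537t ≡ 28 (mod 53), and since 46⁻¹ ≡ 15 (mod 53), t ≡ 49. Hence x ≡ 1650 + 2537·49 = 125963 (mod 134461).

125963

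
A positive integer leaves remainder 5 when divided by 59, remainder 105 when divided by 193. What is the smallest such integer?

7439

From x ≡ 5 (mod 59) write x = 5 + 59t. Substituting into x ≡ 105 (mod 193) gives 59t ≡ 100 (mod 193), and since 59⁻¹ ≡ 36 (mod 193), t ≡ 126. Hence x ≡ 5 + 59·126 = 7439 (mod 11387).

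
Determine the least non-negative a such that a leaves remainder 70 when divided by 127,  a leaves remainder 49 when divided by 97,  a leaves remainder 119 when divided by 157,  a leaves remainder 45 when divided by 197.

From a ≡ 70 (mod 127) write a = 70 + 127t. Substituting into a ≡ 49 (mod 97) gives 127t ≡ 76 (mod 97), and since 30⁻¹ ≡ 55 (mod 97), t ≡ 9. Hence a ≡ 70 + 127·9 = 1213 (mod 12319).
From a ≡ 1213 (mod 12319) write a = 1213 + 12319t. Substituting into a ≡ 119 (mod 157) gives 12319t ≡ 5 (mod 157), and since 73⁻¹ ≡ 114 (mod 157), t ≡ 99. Hence a ≡ 1213 + 12319·99 = 1220794 (mod 1934083).
From a ≡ 1220794 (mod 1934083) write a = 1220794 + 1934083t. Substituting into a ≡ 45 (mod 197) gives 1934083t ≡ 60 (mod 197), and since 134⁻¹ ≡ 25 (mod 197), t ≡ 121. Hence a ≡ 1220794 + 1934083·121 = 235244837 (mod 381014351).

235244837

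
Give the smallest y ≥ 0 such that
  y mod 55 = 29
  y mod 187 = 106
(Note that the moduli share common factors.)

854

gcd(55, 187) = 11 and 11 | (106 − 29), so the pair is consistent; merging gives y ≡ 854 (mod 935), where 935 = lcm(55, 187).
The solution is unique modulo lcm(55, 187) = 935.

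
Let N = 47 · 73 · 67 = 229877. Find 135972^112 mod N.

Mod 47: 135972 ≡ 1; by Fermat, exponent reduces to 112 mod 46 = 20; 1^20 ≡ 1 (mod 47).
Mod 73: 135972 ≡ 46; by Fermat, exponent reduces to 112 mod 72 = 40; 46^40 ≡ 1 (mod 73).
Mod 67: 135972 ≡ 29; by Fermat, exponent reduces to 112 mod 66 = 46; 29^46 ≡ 29 (mod 67).
Combine by CRT: x ≡ 1 (mod 47), x ≡ 1 (mod 73), x ≡ 29 (mod 67) ⇒ x ≡ 6863 (mod 229877).

6863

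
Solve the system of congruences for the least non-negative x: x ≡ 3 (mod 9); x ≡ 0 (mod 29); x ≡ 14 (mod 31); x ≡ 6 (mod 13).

41151

The moduli are pairwise coprime; N = 9·29·31·13 = 105183.
N/9 = 11687; 11687 ≡ 5 (mod 9); 5·2 ≡ 1, so inverse 2.
N/29 = 3627; 3627 ≡ 2 (mod 29); 2·15 ≡ 1, so inverse 15.
N/31 = 3393; 3393 ≡ 14 (mod 31); 14·20 ≡ 1, so inverse 20.
N/13 = 8091; 8091 ≡ 5 (mod 13); 5·8 ≡ 1, so inverse 8.
x ≡ 3·11687·2 + 0·3627·15 + 14·3393·20 + 6·8091·8 = 1408530.
1408530 mod 105183 = 41151.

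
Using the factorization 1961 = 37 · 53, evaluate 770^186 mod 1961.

Mod 37: 770 ≡ 30; by Fermat, exponent reduces to 186 mod 36 = 6; 30^6 ≡ 26 (mod 37).
Mod 53: 770 ≡ 28; by Fermat, exponent reduces to 186 mod 52 = 30; 28^30 ≡ 15 (mod 53).
Combine by CRT: x ≡ 26 (mod 37), x ≡ 15 (mod 53) ⇒ x ≡ 174 (mod 1961).

174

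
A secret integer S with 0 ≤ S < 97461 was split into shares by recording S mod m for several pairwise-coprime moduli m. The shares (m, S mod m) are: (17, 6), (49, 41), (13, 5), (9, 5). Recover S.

90446

From S ≡ 6 (mod 17) write S = 6 + 17t. Substituting into S ≡ 41 (mod 49) gives 17t ≡ 35 (mod 49), and since 17⁻¹ ≡ 26 (mod 49), t ≡ 28. Hence S ≡ 6 + 17·28 = 482 (mod 833).
From S ≡ 482 (mod 833) write S = 482 + 833t. Substituting into S ≡ 5 (mod 13) gives 833t ≡ 4 (mod 13), and since 1⁻¹ ≡ 1 (mod 13), t ≡ 4. Hence S ≡ 482 + 833·4 = 3814 (mod 10829).
From S ≡ 3814 (mod 10829) write S = 3814 + 10829t. Substituting into S ≡ 5 (mod 9) gives 10829t ≡ 7 (mod 9), and since 2⁻¹ ≡ 5 (mod 9), t ≡ 8. Hence S ≡ 3814 + 10829·8 = 90446 (mod 97461).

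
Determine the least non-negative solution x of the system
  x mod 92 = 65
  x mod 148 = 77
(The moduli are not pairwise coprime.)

gcd(92, 148) = 4 and 4 | (77 − 65), so the pair is consistent; merging gives x ≡ 1261 (mod 3404), where 3404 = lcm(92, 148).
The solution is unique modulo lcm(92, 148) = 3404.

1261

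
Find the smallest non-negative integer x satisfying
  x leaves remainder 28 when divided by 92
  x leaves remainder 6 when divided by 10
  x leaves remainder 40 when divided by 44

1316

gcd(92, 10) = 2 and 2 | (6 − 28), so the pair is consistent; merging gives x ≡ 396 (mod 460), where 460 = lcm(92, 10).
gcd(460, 44) = 4 and 4 | (40 − 396), so the pair is consistent; merging gives x ≡ 1316 (mod 5060), where 5060 = lcm(460, 44).
The solution is unique modulo lcm(92, 10, 44) = 5060.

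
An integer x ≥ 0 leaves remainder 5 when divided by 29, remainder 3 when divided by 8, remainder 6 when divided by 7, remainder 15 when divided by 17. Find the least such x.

3891

The moduli are pairwise coprime; N = 29·8·7·17 = 27608.
N/29 = 952; 952 ≡ 24 (mod 29); 24·23 ≡ 1, so inverse 23.
N/8 = 3451; 3451 ≡ 3 (mod 8); 3·3 ≡ 1, so inverse 3.
N/7 = 3944; 3944 ≡ 3 (mod 7); 3·5 ≡ 1, so inverse 5.
N/17 = 1624; 1624 ≡ 9 (mod 17); 9·2 ≡ 1, so inverse 2.
x ≡ 5·952·23 + 3·3451·3 + 6·3944·5 + 15·1624·2 = 307579.
307579 mod 27608 = 3891.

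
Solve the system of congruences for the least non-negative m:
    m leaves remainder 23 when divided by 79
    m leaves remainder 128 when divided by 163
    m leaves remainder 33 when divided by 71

730694

The moduli are pairwise coprime; N = 79·163·71 = 914267.
N/79 = 11573; 11573 ≡ 39 (mod 79); 39·77 ≡ 1, so inverse 77.
N/163 = 5609; 5609 ≡ 67 (mod 163); 67·73 ≡ 1, so inverse 73.
N/71 = 12877; 12877 ≡ 26 (mod 71); 26·41 ≡ 1, so inverse 41.
m ≡ 23·11573·77 + 128·5609·73 + 33·12877·41 = 90328860.
90328860 mod 914267 = 730694.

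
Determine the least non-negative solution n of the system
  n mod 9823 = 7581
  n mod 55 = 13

46873

Combine the congruences pairwise.
gcd(9823, 55) = 11 and 11 | (13 − 7581), so the pair is consistent; merging gives n ≡ 46873 (mod 49115), where 49115 = lcm(9823, 55).
The solution is unique modulo lcm(9823, 55) = 49115.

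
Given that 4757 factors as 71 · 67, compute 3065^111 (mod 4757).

Mod 71: 3065 ≡ 12; by Fermat, exponent reduces to 111 mod 70 = 41; 12^41 ≡ 8 (mod 71).
Mod 67: 3065 ≡ 50; by Fermat, exponent reduces to 111 mod 66 = 45; 50^45 ≡ 43 (mod 67).
Combine by CRT: x ≡ 8 (mod 71), x ≡ 43 (mod 67) ⇒ x ≡ 4197 (mod 4757).

4197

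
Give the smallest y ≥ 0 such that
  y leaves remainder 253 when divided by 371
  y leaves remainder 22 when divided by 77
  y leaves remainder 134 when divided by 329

36982

Combine the congruences pairwise.
gcd(371, 77) = 7 and 7 | (22 − 253), so the pair is consistent; merging gives y ≡ 253 (mod 4081), where 4081 = lcm(371, 77).
gcd(4081, 329) = 7 and 7 | (134 − 253), so the pair is consistent; merging gives y ≡ 36982 (mod 191807), where 191807 = lcm(4081, 329).
The solution is unique modulo lcm(371, 77, 329) = 191807.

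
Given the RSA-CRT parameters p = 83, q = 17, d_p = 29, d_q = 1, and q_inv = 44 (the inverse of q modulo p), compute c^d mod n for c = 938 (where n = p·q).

173

m₁ = c^(d_p) mod p: c ≡ 25 (mod 83), and 25^29 mod 83 = 7.
m₂ = c^(d_q) mod q: c ≡ 3 (mod 17), and 3^1 mod 17 = 3.
h = q_inv·(m₁ − m₂) mod p = 44·(7 − 3) mod 83 = 10.
m = m₂ + h·q = 3 + 10·17 = 173.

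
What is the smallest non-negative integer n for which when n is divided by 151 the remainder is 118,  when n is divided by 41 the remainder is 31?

Combine the congruences pairwise.
From n ≡ 118 (mod 151) write n = 118 + 151t. Substituting into n ≡ 31 (mod 41) gives 151t ≡ 36 (mod 41), and since 28⁻¹ ≡ 22 (mod 41), t ≡ 13. Hence n ≡ 118 + 151·13 = 2081 (mod 6191).

2081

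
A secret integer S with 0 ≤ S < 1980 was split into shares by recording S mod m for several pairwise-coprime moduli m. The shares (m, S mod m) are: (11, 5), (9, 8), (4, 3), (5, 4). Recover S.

1259

From S ≡ 5 (mod 11) write S = 5 + 11t. Substituting into S ≡ 8 (mod 9) gives 11t ≡ 3 (mod 9), and since 2⁻¹ ≡ 5 (mod 9), t ≡ 6. Hence S ≡ 5 + 11·6 = 71 (mod 99).
From S ≡ 71 (mod 99) write S = 71 + 99t. Substituting into S ≡ 3 (mod 4) gives 99t ≡ 0 (mod 4), and since 3⁻¹ ≡ 3 (mod 4), t ≡ 0. Hence S ≡ 71 + 99·0 = 71 (mod 396).
From S ≡ 71 (mod 396) write S = 71 + 396t. Substituting into S ≡ 4 (mod 5) gives 396t ≡ 3 (mod 5), and since 1⁻¹ ≡ 1 (mod 5), t ≡ 3. Hence S ≡ 71 + 396·3 = 1259 (mod 1980).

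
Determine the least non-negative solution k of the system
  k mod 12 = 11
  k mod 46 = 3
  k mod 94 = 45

Combine the congruences pairwise.
gcd(12, 46) = 2 and 2 | (3 − 11), so the pair is consistent; merging gives k ≡ 95 (mod 276), where 276 = lcm(12, 46).
gcd(276, 94) = 2 and 2 | (45 − 95), so the pair is consistent; merging gives k ≡ 6719 (mod 12972), where 12972 = lcm(276, 94).
The solution is unique modulo lcm(12, 46, 94) = 12972.

6719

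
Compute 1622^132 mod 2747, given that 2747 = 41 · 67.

939

Mod 41: 1622 ≡ 23; by Fermat, exponent reduces to 132 mod 40 = 12; 23^12 ≡ 37 (mod 41).
Mod 67: 1622 ≡ 14; since 66 | 132, by Fermat 14^132 ≡ 1 (mod 67).
Combine by CRT: x ≡ 37 (mod 41), x ≡ 1 (mod 67) ⇒ x ≡ 939 (mod 2747).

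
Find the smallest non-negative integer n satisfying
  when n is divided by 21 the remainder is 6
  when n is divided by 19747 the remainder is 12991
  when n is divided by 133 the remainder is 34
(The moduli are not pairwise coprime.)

gcd(21, 19747) = 7 and 7 | (12991 − 6), so the pair is consistent; merging gives n ≡ 52485 (mod 59241), where 59241 = lcm(21, 19747).
gcd(59241, 133) = 7 and 7 | (34 − 52485), so the pair is consistent; merging gives n ≡ 704136 (mod 1125579), where 1125579 = lcm(59241, 133).
The solution is unique modulo lcm(21, 19747, 133) = 1125579.

704136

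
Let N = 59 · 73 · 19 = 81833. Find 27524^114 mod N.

Mod 59: 27524 ≡ 30; by Fermat, exponent reduces to 114 mod 58 = 56; 30^56 ≡ 4 (mod 59).
Mod 73: 27524 ≡ 3; by Fermat, exponent reduces to 114 mod 72 = 42; 3^42 ≡ 72 (mod 73).
Mod 19: 27524 ≡ 12; by Fermat, exponent reduces to 114 mod 18 = 6; 12^6 ≡ 1 (mod 19).
Combine by CRT: x ≡ 4 (mod 59), x ≡ 72 (mod 73), x ≡ 1 (mod 19) ⇒ x ≡ 39711 (mod 81833).

39711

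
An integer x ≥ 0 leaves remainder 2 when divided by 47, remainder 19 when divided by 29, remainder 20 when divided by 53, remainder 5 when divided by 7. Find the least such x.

181704

From x ≡ 2 (mod 47) write x = 2 + 47t. Substituting into x ≡ 19 (mod 29) gives 47t ≡ 17 (mod 29), and since 18⁻¹ ≡ 21 (mod 29), t ≡ 9. Hence x ≡ 2 + 47·9 = 425 (mod 1363).
From x ≡ 425 (mod 1363) write x = 425 + 1363t. Substituting into x ≡ 20 (mod 53) gives 1363t ≡ 19 (mod 53), and since 38⁻¹ ≡ 7 (mod 53), t ≡ 27. Hence x ≡ 425 + 1363·27 = 37226 (mod 72239).
From x ≡ 37226 (mod 72239) write x = 37226 + 72239t. Substituting into x ≡ 5 (mod 7) gives 72239t ≡ 5 (mod 7), and since 6⁻¹ ≡ 6 (mod 7), t ≡ 2. Hence x ≡ 37226 + 72239·2 = 181704 (mod 505673).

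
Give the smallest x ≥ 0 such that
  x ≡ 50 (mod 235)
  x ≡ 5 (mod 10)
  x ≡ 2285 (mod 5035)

Combine the congruences pairwise.
gcd(235, 10) = 5 and 5 | (5 − 50), so the pair is consistent; merging gives x ≡ 285 (mod 470), where 470 = lcm(235, 10).
gcd(470, 5035) = 5 and 5 | (2285 − 285), so the pair is consistent; merging gives x ≡ 374875 (mod 473290), where 473290 = lcm(470, 5035).
The solution is unique modulo lcm(235, 10, 5035) = 473290.

374875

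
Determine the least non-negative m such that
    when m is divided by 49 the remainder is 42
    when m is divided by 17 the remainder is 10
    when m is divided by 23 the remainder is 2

From m ≡ 42 (mod 49) write m = 42 + 49t. Substituting into m ≡ 10 (mod 17) gives 49t ≡ 2 (mod 17), and since 15⁻¹ ≡ 8 (mod 17), t ≡ 16. Hence m ≡ 42 + 49·16 = 826 (mod 833).
From m ≡ 826 (mod 833) write m = 826 + 833t. Substituting into m ≡ 2 (mod 23) gives 833t ≡ 4 (mod 23), and since 5⁻¹ ≡ 14 (mod 23), t ≡ 10. Hence m ≡ 826 + 833·10 = 9156 (mod 19159).

9156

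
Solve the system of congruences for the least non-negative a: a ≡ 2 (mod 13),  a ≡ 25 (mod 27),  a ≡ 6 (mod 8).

The moduli are pairwise coprime; N = 13·27·8 = 2808.
N/13 = 216; 216 ≡ 8 (mod 13); 8·5 ≡ 1, so inverse 5.
N/27 = 104; 104 ≡ 23 (mod 27); 23·20 ≡ 1, so inverse 20.
N/8 = 351; 351 ≡ 7 (mod 8); 7·7 ≡ 1, so inverse 7.
a ≡ 2·216·5 + 25·104·20 + 6·351·7 = 68902.
68902 mod 2808 = 1510.

1510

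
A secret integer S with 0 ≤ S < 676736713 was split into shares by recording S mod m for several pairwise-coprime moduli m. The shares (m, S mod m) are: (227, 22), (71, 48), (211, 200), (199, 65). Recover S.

440158016

The moduli are pairwise coprime; N = 227·71·211·199 = 676736713.
N/227 = 2981219; 2981219 ≡ 28 (mod 227); 28·73 ≡ 1, so inverse 73.
N/71 = 9531503; 9531503 ≡ 37 (mod 71); 37·48 ≡ 1, so inverse 48.
N/211 = 3207283; 3207283 ≡ 83 (mod 211); 83·150 ≡ 1, so inverse 150.
N/199 = 3400687; 3400687 ≡ 175 (mod 199); 175·58 ≡ 1, so inverse 58.
S ≡ 22·2981219·73 + 48·9531503·48 + 200·3207283·150 + 65·3400687·58 = 135787500616.
135787500616 mod 676736713 = 440158016.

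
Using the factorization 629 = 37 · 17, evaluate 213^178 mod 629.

Mod 37: 213 ≡ 28; by Fermat, exponent reduces to 178 mod 36 = 34; 28^34 ≡ 16 (mod 37).
Mod 17: 213 ≡ 9; by Fermat, exponent reduces to 178 mod 16 = 2; 9^2 ≡ 13 (mod 17).
Combine by CRT: x ≡ 16 (mod 37), x ≡ 13 (mod 17) ⇒ x ≡ 608 (mod 629).

608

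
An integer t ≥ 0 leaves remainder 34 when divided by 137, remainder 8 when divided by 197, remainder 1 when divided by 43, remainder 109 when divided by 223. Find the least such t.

40160625

The moduli are pairwise coprime; N = 137·197·43·223 = 258797521.
N/137 = 1889033; 1889033 ≡ 77 (mod 137); 77·121 ≡ 1, so inverse 121.
N/197 = 1313693; 1313693 ≡ 97 (mod 197); 97·65 ≡ 1, so inverse 65.
N/43 = 6018547; 6018547 ≡ 9 (mod 43); 9·24 ≡ 1, so inverse 24.
N/223 = 1160527; 1160527 ≡ 35 (mod 223); 35·51 ≡ 1, so inverse 51.
t ≡ 34·1889033·121 + 8·1313693·65 + 1·6018547·24 + 109·1160527·51 = 15050416843.
15050416843 mod 258797521 = 40160625.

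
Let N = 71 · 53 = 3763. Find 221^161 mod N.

431

Mod 71: 221 ≡ 8; by Fermat, exponent reduces to 161 mod 70 = 21; 8^21 ≡ 5 (mod 71).
Mod 53: 221 ≡ 9; by Fermat, exponent reduces to 161 mod 52 = 5; 9^5 ≡ 7 (mod 53).
Combine by CRT: x ≡ 5 (mod 71), x ≡ 7 (mod 53) ⇒ x ≡ 431 (mod 3763).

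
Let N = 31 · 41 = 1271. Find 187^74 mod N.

Mod 31: 187 ≡ 1; by Fermat, exponent reduces to 74 mod 30 = 14; 1^14 ≡ 1 (mod 31).
Mod 41: 187 ≡ 23; by Fermat, exponent reduces to 74 mod 40 = 34; 23^34 ≡ 16 (mod 41).
Combine by CRT: x ≡ 1 (mod 31), x ≡ 16 (mod 41) ⇒ x ≡ 590 (mod 1271).

590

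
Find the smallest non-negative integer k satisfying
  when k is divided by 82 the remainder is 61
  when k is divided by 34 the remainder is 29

Combine the congruences pairwise.
gcd(82, 34) = 2 and 2 | (29 − 61), so the pair is consistent; merging gives k ≡ 471 (mod 1394), where 1394 = lcm(82, 34).
The solution is unique modulo lcm(82, 34) = 1394.

471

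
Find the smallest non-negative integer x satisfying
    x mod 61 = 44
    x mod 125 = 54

2179

From x ≡ 44 (mod 61) write x = 44 + 61t. Substituting into x ≡ 54 (mod 125) gives 61t ≡ 10 (mod 125), and since 61⁻¹ ≡ 41 (mod 125), t ≡ 35. Hence x ≡ 44 + 61·35 = 2179 (mod 7625).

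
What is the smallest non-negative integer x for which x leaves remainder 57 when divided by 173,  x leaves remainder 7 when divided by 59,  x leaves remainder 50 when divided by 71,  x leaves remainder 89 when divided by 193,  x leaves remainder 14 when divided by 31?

From x ≡ 57 (mod 173) write x = 57 + 173t. Substituting into x ≡ 7 (mod 59) gives 173t ≡ 9 (mod 59), and since 55⁻¹ ≡ 44 (mod 59), t ≡ 42. Hence x ≡ 57 + 173·42 = 7323 (mod 10207).
From x ≡ 7323 (mod 10207) write x = 7323 + 10207t. Substituting into x ≡ 50 (mod 71) gives 10207t ≡ 40 (mod 71), and since 54⁻¹ ≡ 25 (mod 71), t ≡ 6. Hence x ≡ 7323 + 10207·6 = 68565 (mod 724697).
From x ≡ 68565 (mod 724697) write x = 68565 + 724697t. Substituting into x ≡ 89 (mod 193) gives 724697t ≡ 39 (mod 193), and since 175⁻¹ ≡ 75 (mod 193), t ≡ 30. Hence x ≡ 68565 + 724697·30 = 21809475 (mod 139866521).
From x ≡ 21809475 (mod 139866521) write x = 21809475 + 139866521t. Substituting into x ≡ 14 (mod 31) gives 139866521t ≡ 0 (mod 31), and since 8⁻¹ ≡ 4 (mod 31), t ≡ 0. Hence x ≡ 21809475 + 139866521·0 = 21809475 (mod 4335862151).

21809475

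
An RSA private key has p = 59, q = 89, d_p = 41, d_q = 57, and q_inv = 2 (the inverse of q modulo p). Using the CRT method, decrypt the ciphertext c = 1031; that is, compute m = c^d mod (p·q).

m₁ = c^(d_p) mod p: c ≡ 28 (mod 59), and 28^41 mod 59 = 20.
m₂ = c^(d_q) mod q: c ≡ 52 (mod 89), and 52^57 mod 89 = 52.
h = q_inv·(m₁ − m₂) mod p = 2·(20 − 52) mod 59 = 54.
m = m₂ + h·q = 52 + 54·89 = 4858.

4858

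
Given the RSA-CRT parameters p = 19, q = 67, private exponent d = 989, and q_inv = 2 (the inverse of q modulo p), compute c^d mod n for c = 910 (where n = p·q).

256

d_p = d mod (p−1) = 989 mod 18 = 17; d_q = d mod (q−1) = 65.
m₁ = c^(d_p) mod p: c ≡ 17 (mod 19), and 17^17 mod 19 = 9.
m₂ = c^(d_q) mod q: c ≡ 39 (mod 67), and 39^65 mod 67 = 55.
h = q_inv·(m₁ − m₂) mod p = 2·(9 − 55) mod 19 = 3.
m = m₂ + h·q = 55 + 3·67 = 256.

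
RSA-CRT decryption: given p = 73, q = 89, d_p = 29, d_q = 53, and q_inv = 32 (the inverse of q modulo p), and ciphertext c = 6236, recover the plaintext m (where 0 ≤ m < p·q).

m₁ = c^(d_p) mod p: c ≡ 31 (mod 73), and 31^29 mod 73 = 47.
m₂ = c^(d_q) mod q: c ≡ 6 (mod 89), and 6^53 mod 89 = 41.
h = q_inv·(m₁ − m₂) mod p = 32·(47 − 41) mod 73 = 46.
m = m₂ + h·q = 41 + 46·89 = 4135.

4135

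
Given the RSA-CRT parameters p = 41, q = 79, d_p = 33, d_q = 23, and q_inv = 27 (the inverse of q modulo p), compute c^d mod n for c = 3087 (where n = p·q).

1299

m₁ = c^(d_p) mod p: c ≡ 12 (mod 41), and 12^33 mod 41 = 28.
m₂ = c^(d_q) mod q: c ≡ 6 (mod 79), and 6^23 mod 79 = 35.
h = q_inv·(m₁ − m₂) mod p = 27·(28 − 35) mod 41 = 16.
m = m₂ + h·q = 35 + 16·79 = 1299.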